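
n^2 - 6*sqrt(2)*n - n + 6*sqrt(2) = (n - 1)*(n - 6*sqrt(2))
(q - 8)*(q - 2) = q^2 - 10*q + 16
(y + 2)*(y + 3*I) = y^2 + 2*y + 3*I*y + 6*I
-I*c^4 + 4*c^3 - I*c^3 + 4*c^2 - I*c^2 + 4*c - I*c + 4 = (c - I)*(c + I)*(c + 4*I)*(-I*c - I)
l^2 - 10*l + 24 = (l - 6)*(l - 4)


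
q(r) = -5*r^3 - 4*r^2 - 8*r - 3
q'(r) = -15*r^2 - 8*r - 8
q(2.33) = -106.60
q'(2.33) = -108.07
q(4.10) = -447.64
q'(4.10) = -292.95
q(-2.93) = 111.87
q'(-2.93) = -113.33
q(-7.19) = 1706.21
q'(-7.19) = -725.92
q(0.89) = -16.81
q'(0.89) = -27.00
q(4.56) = -596.75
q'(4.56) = -356.38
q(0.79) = -14.28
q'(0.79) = -23.68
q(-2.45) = 66.12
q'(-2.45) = -78.44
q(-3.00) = 120.00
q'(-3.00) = -119.00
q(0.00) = -3.00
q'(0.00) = -8.00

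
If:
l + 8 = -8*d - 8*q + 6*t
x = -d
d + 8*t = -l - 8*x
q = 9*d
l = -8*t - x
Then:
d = 0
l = -32/7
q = 0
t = 4/7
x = 0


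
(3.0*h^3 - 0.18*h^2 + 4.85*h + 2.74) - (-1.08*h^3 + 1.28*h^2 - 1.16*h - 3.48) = 4.08*h^3 - 1.46*h^2 + 6.01*h + 6.22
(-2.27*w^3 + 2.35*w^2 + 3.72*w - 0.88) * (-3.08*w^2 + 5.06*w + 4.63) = 6.9916*w^5 - 18.7242*w^4 - 10.0767*w^3 + 32.4141*w^2 + 12.7708*w - 4.0744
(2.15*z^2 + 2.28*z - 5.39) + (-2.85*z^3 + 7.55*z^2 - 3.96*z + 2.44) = -2.85*z^3 + 9.7*z^2 - 1.68*z - 2.95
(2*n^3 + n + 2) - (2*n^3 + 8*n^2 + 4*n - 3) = -8*n^2 - 3*n + 5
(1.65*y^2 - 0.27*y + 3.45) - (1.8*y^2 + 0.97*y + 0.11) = -0.15*y^2 - 1.24*y + 3.34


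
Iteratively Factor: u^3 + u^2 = (u + 1)*(u^2) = u*(u + 1)*(u)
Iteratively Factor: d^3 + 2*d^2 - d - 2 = (d - 1)*(d^2 + 3*d + 2) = (d - 1)*(d + 2)*(d + 1)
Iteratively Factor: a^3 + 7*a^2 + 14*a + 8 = (a + 4)*(a^2 + 3*a + 2) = (a + 2)*(a + 4)*(a + 1)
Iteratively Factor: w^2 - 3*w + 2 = (w - 1)*(w - 2)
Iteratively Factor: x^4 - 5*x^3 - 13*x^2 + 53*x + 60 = (x - 4)*(x^3 - x^2 - 17*x - 15) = (x - 4)*(x + 3)*(x^2 - 4*x - 5) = (x - 4)*(x + 1)*(x + 3)*(x - 5)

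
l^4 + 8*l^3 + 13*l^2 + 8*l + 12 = (l + 2)*(l + 6)*(l - I)*(l + I)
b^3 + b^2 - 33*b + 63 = (b - 3)^2*(b + 7)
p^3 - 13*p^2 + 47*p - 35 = (p - 7)*(p - 5)*(p - 1)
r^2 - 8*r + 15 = (r - 5)*(r - 3)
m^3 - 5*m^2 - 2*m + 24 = (m - 4)*(m - 3)*(m + 2)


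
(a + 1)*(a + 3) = a^2 + 4*a + 3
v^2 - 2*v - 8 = (v - 4)*(v + 2)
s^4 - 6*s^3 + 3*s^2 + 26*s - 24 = (s - 4)*(s - 3)*(s - 1)*(s + 2)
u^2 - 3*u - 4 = (u - 4)*(u + 1)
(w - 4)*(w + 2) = w^2 - 2*w - 8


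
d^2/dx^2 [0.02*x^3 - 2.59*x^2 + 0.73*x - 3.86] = 0.12*x - 5.18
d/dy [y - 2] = 1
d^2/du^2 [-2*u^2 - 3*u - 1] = -4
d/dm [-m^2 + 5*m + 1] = 5 - 2*m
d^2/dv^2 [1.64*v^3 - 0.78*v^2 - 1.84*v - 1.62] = 9.84*v - 1.56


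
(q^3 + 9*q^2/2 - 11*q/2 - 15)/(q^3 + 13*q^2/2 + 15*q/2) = (q - 2)/q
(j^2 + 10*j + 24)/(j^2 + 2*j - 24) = (j + 4)/(j - 4)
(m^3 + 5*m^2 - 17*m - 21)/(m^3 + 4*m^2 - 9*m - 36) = (m^2 + 8*m + 7)/(m^2 + 7*m + 12)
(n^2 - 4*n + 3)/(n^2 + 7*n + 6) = (n^2 - 4*n + 3)/(n^2 + 7*n + 6)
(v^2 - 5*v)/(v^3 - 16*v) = (v - 5)/(v^2 - 16)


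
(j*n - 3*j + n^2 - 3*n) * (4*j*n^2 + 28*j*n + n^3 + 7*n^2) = 4*j^2*n^3 + 16*j^2*n^2 - 84*j^2*n + 5*j*n^4 + 20*j*n^3 - 105*j*n^2 + n^5 + 4*n^4 - 21*n^3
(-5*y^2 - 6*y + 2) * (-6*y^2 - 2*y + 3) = 30*y^4 + 46*y^3 - 15*y^2 - 22*y + 6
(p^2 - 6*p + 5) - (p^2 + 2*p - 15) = 20 - 8*p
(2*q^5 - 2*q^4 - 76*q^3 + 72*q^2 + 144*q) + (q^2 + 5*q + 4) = 2*q^5 - 2*q^4 - 76*q^3 + 73*q^2 + 149*q + 4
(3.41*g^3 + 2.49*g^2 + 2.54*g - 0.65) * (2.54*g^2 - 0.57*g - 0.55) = 8.6614*g^5 + 4.3809*g^4 + 3.1568*g^3 - 4.4683*g^2 - 1.0265*g + 0.3575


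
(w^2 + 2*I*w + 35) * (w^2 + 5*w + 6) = w^4 + 5*w^3 + 2*I*w^3 + 41*w^2 + 10*I*w^2 + 175*w + 12*I*w + 210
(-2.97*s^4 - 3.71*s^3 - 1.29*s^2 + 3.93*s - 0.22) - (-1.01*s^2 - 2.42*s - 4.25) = -2.97*s^4 - 3.71*s^3 - 0.28*s^2 + 6.35*s + 4.03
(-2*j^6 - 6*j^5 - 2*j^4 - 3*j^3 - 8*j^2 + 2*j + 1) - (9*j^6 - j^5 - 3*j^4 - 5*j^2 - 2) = -11*j^6 - 5*j^5 + j^4 - 3*j^3 - 3*j^2 + 2*j + 3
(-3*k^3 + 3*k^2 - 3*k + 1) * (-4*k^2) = 12*k^5 - 12*k^4 + 12*k^3 - 4*k^2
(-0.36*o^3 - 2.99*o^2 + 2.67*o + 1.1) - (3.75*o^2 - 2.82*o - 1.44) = -0.36*o^3 - 6.74*o^2 + 5.49*o + 2.54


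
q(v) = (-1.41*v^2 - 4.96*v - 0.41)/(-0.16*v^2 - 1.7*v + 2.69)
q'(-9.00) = 7.32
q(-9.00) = -13.91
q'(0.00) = -1.94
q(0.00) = -0.15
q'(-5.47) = 1.47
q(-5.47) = -2.15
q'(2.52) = -3.42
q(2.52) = 8.38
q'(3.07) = -1.39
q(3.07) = 7.17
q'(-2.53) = 0.44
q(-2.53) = 0.52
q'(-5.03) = 1.26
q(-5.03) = -1.55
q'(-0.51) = -0.78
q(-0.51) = 0.50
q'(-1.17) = -0.14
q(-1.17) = 0.78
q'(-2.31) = 0.37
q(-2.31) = 0.61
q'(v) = (-2.82*v - 4.96)/(-0.16*v^2 - 1.7*v + 2.69) + (0.32*v + 1.7)*(-1.41*v^2 - 4.96*v - 0.41)/(-0.16*v^2 - 1.7*v + 2.69)^2 = (1.6034*v^2 - 7.717*v - 14.0394)/(0.0256*v^4 + 0.544*v^3 + 2.0292*v^2 - 9.146*v + 7.2361)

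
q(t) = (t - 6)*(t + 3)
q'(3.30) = 3.60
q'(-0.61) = -4.22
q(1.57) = -20.25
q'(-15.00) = -33.00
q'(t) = 2*t - 3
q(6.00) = 0.00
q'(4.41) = 5.82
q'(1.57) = 0.14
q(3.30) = -17.01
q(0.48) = -19.21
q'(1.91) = 0.82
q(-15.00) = 252.00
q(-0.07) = -17.79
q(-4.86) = 20.20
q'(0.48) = -2.04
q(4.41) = -11.78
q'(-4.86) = -12.72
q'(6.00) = 9.00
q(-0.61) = -15.80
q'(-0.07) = -3.14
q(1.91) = -20.08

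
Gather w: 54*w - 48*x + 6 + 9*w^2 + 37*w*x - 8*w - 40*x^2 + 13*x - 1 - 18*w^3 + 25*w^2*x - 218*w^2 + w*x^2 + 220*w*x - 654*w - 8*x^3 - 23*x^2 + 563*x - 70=-18*w^3 + w^2*(25*x - 209) + w*(x^2 + 257*x - 608) - 8*x^3 - 63*x^2 + 528*x - 65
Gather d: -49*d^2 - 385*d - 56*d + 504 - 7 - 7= -49*d^2 - 441*d + 490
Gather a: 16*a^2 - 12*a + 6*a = 16*a^2 - 6*a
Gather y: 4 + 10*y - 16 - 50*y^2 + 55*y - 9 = -50*y^2 + 65*y - 21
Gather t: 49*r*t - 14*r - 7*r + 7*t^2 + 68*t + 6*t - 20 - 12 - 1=-21*r + 7*t^2 + t*(49*r + 74) - 33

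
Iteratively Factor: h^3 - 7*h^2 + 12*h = (h)*(h^2 - 7*h + 12) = h*(h - 3)*(h - 4)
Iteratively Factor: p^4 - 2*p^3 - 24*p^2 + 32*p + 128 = (p - 4)*(p^3 + 2*p^2 - 16*p - 32) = (p - 4)*(p + 2)*(p^2 - 16) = (p - 4)*(p + 2)*(p + 4)*(p - 4)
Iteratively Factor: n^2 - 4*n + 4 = (n - 2)*(n - 2)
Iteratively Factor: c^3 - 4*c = (c - 2)*(c^2 + 2*c) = c*(c - 2)*(c + 2)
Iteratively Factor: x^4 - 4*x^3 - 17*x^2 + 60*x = (x - 3)*(x^3 - x^2 - 20*x) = (x - 5)*(x - 3)*(x^2 + 4*x) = x*(x - 5)*(x - 3)*(x + 4)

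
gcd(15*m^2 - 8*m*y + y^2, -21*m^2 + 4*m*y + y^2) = -3*m + y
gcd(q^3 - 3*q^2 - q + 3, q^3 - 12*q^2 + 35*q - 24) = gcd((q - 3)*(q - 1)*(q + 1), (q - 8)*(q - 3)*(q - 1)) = q^2 - 4*q + 3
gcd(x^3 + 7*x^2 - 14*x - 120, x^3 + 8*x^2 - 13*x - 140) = x^2 + x - 20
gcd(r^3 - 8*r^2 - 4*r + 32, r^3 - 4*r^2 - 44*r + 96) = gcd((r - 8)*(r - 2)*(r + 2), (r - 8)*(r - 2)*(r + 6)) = r^2 - 10*r + 16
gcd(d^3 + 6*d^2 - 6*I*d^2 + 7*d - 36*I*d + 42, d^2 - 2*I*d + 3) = d + I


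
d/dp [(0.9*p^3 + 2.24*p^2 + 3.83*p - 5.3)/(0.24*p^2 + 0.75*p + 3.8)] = (0.216*p^4 + 1.35*p^3 + 11.0208*p^2 + 19.568*p + 18.529)/(0.0576*p^4 + 0.36*p^3 + 2.3865*p^2 + 5.7*p + 14.44)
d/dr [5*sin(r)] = 5*cos(r)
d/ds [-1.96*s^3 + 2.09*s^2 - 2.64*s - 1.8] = -5.88*s^2 + 4.18*s - 2.64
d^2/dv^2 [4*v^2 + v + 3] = 8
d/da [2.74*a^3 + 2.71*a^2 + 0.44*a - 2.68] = 8.22*a^2 + 5.42*a + 0.44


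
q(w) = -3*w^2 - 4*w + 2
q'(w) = -6*w - 4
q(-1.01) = 2.98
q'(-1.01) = 2.06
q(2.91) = -35.04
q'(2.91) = -21.46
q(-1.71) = 0.07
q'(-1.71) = 6.26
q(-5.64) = -70.87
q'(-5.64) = 29.84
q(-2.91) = -11.76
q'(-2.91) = 13.46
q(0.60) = -1.48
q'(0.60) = -7.60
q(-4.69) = -45.23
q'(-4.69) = 24.14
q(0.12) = 1.48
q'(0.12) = -4.72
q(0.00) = 2.00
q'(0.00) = -4.00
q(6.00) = -130.00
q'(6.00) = -40.00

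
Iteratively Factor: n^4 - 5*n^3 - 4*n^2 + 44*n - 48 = (n - 2)*(n^3 - 3*n^2 - 10*n + 24) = (n - 4)*(n - 2)*(n^2 + n - 6) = (n - 4)*(n - 2)^2*(n + 3)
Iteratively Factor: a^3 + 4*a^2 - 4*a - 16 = (a + 2)*(a^2 + 2*a - 8) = (a - 2)*(a + 2)*(a + 4)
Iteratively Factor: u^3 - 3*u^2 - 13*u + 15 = (u - 5)*(u^2 + 2*u - 3) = (u - 5)*(u - 1)*(u + 3)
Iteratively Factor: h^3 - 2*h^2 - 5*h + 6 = (h + 2)*(h^2 - 4*h + 3) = (h - 1)*(h + 2)*(h - 3)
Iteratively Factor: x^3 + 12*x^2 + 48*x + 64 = (x + 4)*(x^2 + 8*x + 16) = (x + 4)^2*(x + 4)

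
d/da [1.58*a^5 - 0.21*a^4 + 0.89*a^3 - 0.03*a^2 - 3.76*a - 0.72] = 7.9*a^4 - 0.84*a^3 + 2.67*a^2 - 0.06*a - 3.76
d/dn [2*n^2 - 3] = 4*n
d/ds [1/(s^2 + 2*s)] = 2*(-s - 1)/(s^2*(s + 2)^2)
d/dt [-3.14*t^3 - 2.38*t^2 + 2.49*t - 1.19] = -9.42*t^2 - 4.76*t + 2.49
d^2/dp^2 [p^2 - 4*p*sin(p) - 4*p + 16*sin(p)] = 4*p*sin(p) - 16*sin(p) - 8*cos(p) + 2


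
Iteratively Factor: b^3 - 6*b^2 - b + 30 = (b - 5)*(b^2 - b - 6) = (b - 5)*(b - 3)*(b + 2)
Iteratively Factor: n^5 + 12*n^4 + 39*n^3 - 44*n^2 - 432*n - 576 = (n + 4)*(n^4 + 8*n^3 + 7*n^2 - 72*n - 144) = (n + 4)^2*(n^3 + 4*n^2 - 9*n - 36) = (n + 4)^3*(n^2 - 9) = (n - 3)*(n + 4)^3*(n + 3)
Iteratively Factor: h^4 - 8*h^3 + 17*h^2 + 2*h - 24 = (h - 4)*(h^3 - 4*h^2 + h + 6) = (h - 4)*(h - 3)*(h^2 - h - 2) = (h - 4)*(h - 3)*(h + 1)*(h - 2)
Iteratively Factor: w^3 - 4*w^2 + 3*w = (w)*(w^2 - 4*w + 3) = w*(w - 1)*(w - 3)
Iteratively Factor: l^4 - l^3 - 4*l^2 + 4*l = (l - 1)*(l^3 - 4*l) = l*(l - 1)*(l^2 - 4) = l*(l - 1)*(l + 2)*(l - 2)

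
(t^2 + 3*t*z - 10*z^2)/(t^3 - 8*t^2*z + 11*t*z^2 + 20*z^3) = (t^2 + 3*t*z - 10*z^2)/(t^3 - 8*t^2*z + 11*t*z^2 + 20*z^3)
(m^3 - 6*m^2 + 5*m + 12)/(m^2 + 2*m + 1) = (m^2 - 7*m + 12)/(m + 1)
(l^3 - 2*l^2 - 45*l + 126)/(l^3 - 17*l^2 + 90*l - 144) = (l + 7)/(l - 8)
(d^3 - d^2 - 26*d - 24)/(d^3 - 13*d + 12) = (d^2 - 5*d - 6)/(d^2 - 4*d + 3)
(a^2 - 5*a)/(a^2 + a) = (a - 5)/(a + 1)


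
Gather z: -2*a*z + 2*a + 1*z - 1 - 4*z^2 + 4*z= 2*a - 4*z^2 + z*(5 - 2*a) - 1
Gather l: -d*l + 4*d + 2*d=-d*l + 6*d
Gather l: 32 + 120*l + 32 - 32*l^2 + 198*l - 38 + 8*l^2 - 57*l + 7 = -24*l^2 + 261*l + 33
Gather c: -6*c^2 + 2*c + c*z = -6*c^2 + c*(z + 2)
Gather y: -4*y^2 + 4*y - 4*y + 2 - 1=1 - 4*y^2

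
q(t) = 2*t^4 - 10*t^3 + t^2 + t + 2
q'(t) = 8*t^3 - 30*t^2 + 2*t + 1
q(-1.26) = 27.37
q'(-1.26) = -65.15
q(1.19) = -8.23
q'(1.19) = -25.62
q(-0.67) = 5.19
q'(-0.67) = -16.21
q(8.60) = 4664.16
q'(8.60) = 2887.85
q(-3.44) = 697.54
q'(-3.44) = -686.55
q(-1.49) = 45.67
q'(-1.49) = -95.05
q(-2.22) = 162.70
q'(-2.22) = -238.82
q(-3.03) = 454.91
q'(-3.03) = -503.03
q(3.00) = -94.00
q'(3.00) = -47.00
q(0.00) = 2.00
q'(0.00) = 1.00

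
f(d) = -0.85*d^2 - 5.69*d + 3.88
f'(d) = -1.7*d - 5.69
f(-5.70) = 8.70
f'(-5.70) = 4.00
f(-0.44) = 6.22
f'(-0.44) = -4.94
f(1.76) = -8.77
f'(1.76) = -8.68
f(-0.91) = 8.35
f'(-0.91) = -4.14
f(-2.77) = 13.12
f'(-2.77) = -0.98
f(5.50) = -53.13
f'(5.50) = -15.04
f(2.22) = -12.94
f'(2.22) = -9.46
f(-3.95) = 13.09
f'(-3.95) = 1.02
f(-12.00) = -50.24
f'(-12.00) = 14.71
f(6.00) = -60.86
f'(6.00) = -15.89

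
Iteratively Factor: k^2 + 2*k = (k + 2)*(k)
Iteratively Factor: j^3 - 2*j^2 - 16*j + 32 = (j - 4)*(j^2 + 2*j - 8) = (j - 4)*(j + 4)*(j - 2)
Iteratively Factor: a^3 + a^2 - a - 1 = (a + 1)*(a^2 - 1) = (a - 1)*(a + 1)*(a + 1)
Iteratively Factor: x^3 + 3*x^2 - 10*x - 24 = (x + 4)*(x^2 - x - 6) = (x - 3)*(x + 4)*(x + 2)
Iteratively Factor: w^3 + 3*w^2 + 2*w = (w + 1)*(w^2 + 2*w) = w*(w + 1)*(w + 2)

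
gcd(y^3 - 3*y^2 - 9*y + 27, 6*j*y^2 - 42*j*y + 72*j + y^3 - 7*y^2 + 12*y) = y - 3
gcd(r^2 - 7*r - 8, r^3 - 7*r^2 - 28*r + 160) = r - 8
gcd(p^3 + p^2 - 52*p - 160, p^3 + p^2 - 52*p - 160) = p^3 + p^2 - 52*p - 160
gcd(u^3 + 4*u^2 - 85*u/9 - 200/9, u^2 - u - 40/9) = u^2 - u - 40/9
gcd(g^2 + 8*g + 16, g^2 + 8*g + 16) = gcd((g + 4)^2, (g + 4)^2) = g^2 + 8*g + 16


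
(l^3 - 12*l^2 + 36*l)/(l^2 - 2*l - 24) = l*(l - 6)/(l + 4)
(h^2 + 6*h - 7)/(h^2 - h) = (h + 7)/h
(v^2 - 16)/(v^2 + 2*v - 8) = (v - 4)/(v - 2)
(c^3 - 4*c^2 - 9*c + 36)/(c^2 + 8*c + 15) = (c^2 - 7*c + 12)/(c + 5)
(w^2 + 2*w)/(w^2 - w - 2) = w*(w + 2)/(w^2 - w - 2)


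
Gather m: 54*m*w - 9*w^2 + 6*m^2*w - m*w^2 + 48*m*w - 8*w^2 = 6*m^2*w + m*(-w^2 + 102*w) - 17*w^2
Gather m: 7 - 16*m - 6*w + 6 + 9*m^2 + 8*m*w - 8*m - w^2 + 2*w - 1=9*m^2 + m*(8*w - 24) - w^2 - 4*w + 12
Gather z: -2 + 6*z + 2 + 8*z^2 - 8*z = 8*z^2 - 2*z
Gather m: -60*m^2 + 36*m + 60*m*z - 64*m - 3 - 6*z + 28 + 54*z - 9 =-60*m^2 + m*(60*z - 28) + 48*z + 16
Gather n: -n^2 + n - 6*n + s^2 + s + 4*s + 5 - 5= -n^2 - 5*n + s^2 + 5*s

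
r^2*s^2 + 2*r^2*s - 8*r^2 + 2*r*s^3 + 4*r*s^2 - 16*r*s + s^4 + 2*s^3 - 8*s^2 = (r + s)^2*(s - 2)*(s + 4)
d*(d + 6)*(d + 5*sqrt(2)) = d^3 + 6*d^2 + 5*sqrt(2)*d^2 + 30*sqrt(2)*d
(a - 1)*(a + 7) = a^2 + 6*a - 7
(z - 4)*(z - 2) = z^2 - 6*z + 8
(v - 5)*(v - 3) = v^2 - 8*v + 15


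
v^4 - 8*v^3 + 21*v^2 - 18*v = v*(v - 3)^2*(v - 2)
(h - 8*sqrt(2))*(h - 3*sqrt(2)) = h^2 - 11*sqrt(2)*h + 48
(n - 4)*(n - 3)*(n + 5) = n^3 - 2*n^2 - 23*n + 60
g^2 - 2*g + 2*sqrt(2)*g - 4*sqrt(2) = (g - 2)*(g + 2*sqrt(2))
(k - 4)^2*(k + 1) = k^3 - 7*k^2 + 8*k + 16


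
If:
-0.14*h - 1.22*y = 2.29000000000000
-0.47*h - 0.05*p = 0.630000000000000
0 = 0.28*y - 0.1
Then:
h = -19.47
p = 170.41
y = 0.36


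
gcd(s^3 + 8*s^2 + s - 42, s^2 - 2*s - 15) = s + 3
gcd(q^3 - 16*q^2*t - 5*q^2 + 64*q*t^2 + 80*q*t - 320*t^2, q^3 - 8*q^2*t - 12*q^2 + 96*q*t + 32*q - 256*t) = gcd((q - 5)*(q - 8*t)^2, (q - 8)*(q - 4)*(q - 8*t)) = q - 8*t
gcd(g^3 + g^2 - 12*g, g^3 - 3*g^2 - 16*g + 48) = g^2 + g - 12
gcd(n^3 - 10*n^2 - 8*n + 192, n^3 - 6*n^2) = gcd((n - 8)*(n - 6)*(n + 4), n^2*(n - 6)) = n - 6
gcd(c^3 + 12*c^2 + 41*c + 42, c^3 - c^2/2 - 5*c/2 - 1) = 1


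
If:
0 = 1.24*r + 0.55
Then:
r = -0.44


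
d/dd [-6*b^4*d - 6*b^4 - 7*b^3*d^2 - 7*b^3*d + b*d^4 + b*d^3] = b*(-6*b^3 - 14*b^2*d - 7*b^2 + 4*d^3 + 3*d^2)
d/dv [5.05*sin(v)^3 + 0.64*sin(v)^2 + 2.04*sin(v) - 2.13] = (15.15*sin(v)^2 + 1.28*sin(v) + 2.04)*cos(v)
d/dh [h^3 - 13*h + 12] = 3*h^2 - 13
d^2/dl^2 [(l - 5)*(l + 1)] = 2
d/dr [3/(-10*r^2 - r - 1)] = 3*(20*r + 1)/(10*r^2 + r + 1)^2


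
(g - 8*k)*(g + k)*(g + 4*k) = g^3 - 3*g^2*k - 36*g*k^2 - 32*k^3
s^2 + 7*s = s*(s + 7)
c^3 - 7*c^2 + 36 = (c - 6)*(c - 3)*(c + 2)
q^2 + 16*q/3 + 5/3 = (q + 1/3)*(q + 5)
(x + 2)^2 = x^2 + 4*x + 4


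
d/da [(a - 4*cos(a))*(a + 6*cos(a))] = -2*a*sin(a) + 2*a + 24*sin(2*a) + 2*cos(a)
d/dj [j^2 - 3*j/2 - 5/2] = 2*j - 3/2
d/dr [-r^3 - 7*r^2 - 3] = r*(-3*r - 14)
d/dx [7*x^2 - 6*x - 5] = 14*x - 6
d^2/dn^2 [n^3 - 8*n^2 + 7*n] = 6*n - 16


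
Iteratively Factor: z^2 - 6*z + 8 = (z - 2)*(z - 4)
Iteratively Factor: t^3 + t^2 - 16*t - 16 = (t + 4)*(t^2 - 3*t - 4) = (t + 1)*(t + 4)*(t - 4)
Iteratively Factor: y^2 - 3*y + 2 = (y - 2)*(y - 1)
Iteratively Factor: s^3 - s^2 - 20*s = (s)*(s^2 - s - 20) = s*(s + 4)*(s - 5)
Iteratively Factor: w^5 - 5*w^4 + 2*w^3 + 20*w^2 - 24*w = (w - 2)*(w^4 - 3*w^3 - 4*w^2 + 12*w) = (w - 3)*(w - 2)*(w^3 - 4*w) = (w - 3)*(w - 2)^2*(w^2 + 2*w) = (w - 3)*(w - 2)^2*(w + 2)*(w)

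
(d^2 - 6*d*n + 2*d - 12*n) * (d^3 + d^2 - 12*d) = d^5 - 6*d^4*n + 3*d^4 - 18*d^3*n - 10*d^3 + 60*d^2*n - 24*d^2 + 144*d*n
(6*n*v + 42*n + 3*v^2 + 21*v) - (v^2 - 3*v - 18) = 6*n*v + 42*n + 2*v^2 + 24*v + 18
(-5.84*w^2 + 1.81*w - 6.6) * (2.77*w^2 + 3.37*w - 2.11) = -16.1768*w^4 - 14.6671*w^3 + 0.140099999999999*w^2 - 26.0611*w + 13.926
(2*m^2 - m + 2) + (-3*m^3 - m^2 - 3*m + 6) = -3*m^3 + m^2 - 4*m + 8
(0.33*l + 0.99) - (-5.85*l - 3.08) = 6.18*l + 4.07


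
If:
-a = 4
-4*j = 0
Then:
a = -4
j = 0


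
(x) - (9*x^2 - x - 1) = -9*x^2 + 2*x + 1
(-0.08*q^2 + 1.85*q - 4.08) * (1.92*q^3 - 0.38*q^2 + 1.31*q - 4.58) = -0.1536*q^5 + 3.5824*q^4 - 8.6414*q^3 + 4.3403*q^2 - 13.8178*q + 18.6864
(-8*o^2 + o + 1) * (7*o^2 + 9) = -56*o^4 + 7*o^3 - 65*o^2 + 9*o + 9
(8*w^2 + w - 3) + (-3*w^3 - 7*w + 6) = -3*w^3 + 8*w^2 - 6*w + 3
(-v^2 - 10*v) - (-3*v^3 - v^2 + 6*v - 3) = 3*v^3 - 16*v + 3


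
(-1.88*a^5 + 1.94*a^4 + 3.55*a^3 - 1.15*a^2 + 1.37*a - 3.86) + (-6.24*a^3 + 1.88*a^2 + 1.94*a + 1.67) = -1.88*a^5 + 1.94*a^4 - 2.69*a^3 + 0.73*a^2 + 3.31*a - 2.19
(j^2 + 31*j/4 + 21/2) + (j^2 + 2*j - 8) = 2*j^2 + 39*j/4 + 5/2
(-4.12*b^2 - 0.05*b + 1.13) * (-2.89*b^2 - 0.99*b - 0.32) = 11.9068*b^4 + 4.2233*b^3 - 1.8978*b^2 - 1.1027*b - 0.3616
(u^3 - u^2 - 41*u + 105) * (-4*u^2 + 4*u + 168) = -4*u^5 + 8*u^4 + 328*u^3 - 752*u^2 - 6468*u + 17640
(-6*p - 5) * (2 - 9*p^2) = 54*p^3 + 45*p^2 - 12*p - 10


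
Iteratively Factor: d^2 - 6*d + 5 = (d - 1)*(d - 5)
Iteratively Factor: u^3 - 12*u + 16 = (u + 4)*(u^2 - 4*u + 4) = (u - 2)*(u + 4)*(u - 2)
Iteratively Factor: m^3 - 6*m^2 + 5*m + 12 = (m - 3)*(m^2 - 3*m - 4) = (m - 3)*(m + 1)*(m - 4)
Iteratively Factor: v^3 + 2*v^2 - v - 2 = (v + 2)*(v^2 - 1) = (v - 1)*(v + 2)*(v + 1)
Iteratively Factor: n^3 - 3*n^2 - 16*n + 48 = (n - 4)*(n^2 + n - 12) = (n - 4)*(n - 3)*(n + 4)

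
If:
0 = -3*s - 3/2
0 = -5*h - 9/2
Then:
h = -9/10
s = -1/2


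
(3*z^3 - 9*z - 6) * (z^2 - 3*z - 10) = 3*z^5 - 9*z^4 - 39*z^3 + 21*z^2 + 108*z + 60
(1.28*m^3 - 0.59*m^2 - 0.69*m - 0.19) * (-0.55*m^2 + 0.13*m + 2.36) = -0.704*m^5 + 0.4909*m^4 + 3.3236*m^3 - 1.3776*m^2 - 1.6531*m - 0.4484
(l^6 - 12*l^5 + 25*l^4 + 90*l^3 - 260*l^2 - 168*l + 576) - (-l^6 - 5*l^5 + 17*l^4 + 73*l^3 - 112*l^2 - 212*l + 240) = 2*l^6 - 7*l^5 + 8*l^4 + 17*l^3 - 148*l^2 + 44*l + 336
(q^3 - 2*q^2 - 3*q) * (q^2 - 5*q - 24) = q^5 - 7*q^4 - 17*q^3 + 63*q^2 + 72*q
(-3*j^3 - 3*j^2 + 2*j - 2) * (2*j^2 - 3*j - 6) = -6*j^5 + 3*j^4 + 31*j^3 + 8*j^2 - 6*j + 12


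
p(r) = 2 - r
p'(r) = -1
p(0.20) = 1.80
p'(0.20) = -1.00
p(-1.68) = 3.68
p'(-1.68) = -1.00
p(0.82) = 1.18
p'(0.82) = -1.00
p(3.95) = -1.95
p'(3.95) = -1.00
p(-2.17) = 4.17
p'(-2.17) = -1.00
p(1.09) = 0.91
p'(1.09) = -1.00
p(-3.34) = 5.34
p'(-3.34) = -1.00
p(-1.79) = 3.79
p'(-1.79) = -1.00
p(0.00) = 2.00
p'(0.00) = -1.00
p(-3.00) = 5.00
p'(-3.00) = -1.00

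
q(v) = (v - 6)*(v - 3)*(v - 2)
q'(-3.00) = 129.00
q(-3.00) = -270.00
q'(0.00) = 36.00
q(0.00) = -36.00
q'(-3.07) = 131.81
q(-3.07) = -279.13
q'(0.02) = 35.56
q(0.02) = -35.28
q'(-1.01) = 61.28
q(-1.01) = -84.61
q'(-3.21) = 137.53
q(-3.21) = -297.98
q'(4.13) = -3.69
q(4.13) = -4.50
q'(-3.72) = 159.36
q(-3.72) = -373.62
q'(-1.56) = 77.62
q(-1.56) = -122.73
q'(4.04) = -3.92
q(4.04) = -4.16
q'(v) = (v - 6)*(v - 3) + (v - 6)*(v - 2) + (v - 3)*(v - 2)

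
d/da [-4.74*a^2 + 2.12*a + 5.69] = 2.12 - 9.48*a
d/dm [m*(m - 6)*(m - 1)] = 3*m^2 - 14*m + 6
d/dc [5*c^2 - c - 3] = 10*c - 1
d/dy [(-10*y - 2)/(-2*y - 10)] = 24/(y + 5)^2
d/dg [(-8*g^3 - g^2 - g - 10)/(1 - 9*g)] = (144*g^3 - 15*g^2 - 2*g - 91)/(81*g^2 - 18*g + 1)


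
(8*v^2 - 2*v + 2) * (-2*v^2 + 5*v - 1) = -16*v^4 + 44*v^3 - 22*v^2 + 12*v - 2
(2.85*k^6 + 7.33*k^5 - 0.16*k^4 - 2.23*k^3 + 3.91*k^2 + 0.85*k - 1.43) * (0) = 0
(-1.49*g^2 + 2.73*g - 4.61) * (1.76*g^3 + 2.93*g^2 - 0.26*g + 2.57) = -2.6224*g^5 + 0.4391*g^4 + 0.272700000000001*g^3 - 18.0464*g^2 + 8.2147*g - 11.8477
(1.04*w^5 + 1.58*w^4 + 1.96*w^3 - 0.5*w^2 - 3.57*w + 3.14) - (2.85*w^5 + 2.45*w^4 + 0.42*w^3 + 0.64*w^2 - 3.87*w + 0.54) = -1.81*w^5 - 0.87*w^4 + 1.54*w^3 - 1.14*w^2 + 0.3*w + 2.6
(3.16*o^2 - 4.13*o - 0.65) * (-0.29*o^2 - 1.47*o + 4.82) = -0.9164*o^4 - 3.4475*o^3 + 21.4908*o^2 - 18.9511*o - 3.133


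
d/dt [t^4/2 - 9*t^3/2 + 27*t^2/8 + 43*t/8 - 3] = 2*t^3 - 27*t^2/2 + 27*t/4 + 43/8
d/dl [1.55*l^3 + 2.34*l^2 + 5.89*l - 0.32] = 4.65*l^2 + 4.68*l + 5.89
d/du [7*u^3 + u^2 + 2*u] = 21*u^2 + 2*u + 2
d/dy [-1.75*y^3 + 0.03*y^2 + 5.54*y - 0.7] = -5.25*y^2 + 0.06*y + 5.54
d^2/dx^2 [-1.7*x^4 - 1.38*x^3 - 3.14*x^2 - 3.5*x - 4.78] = -20.4*x^2 - 8.28*x - 6.28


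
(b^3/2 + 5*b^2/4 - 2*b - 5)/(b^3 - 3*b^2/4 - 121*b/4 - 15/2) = (-2*b^3 - 5*b^2 + 8*b + 20)/(-4*b^3 + 3*b^2 + 121*b + 30)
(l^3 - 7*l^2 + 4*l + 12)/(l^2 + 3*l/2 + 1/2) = 2*(l^2 - 8*l + 12)/(2*l + 1)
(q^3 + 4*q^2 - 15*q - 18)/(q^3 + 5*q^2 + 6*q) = (q^3 + 4*q^2 - 15*q - 18)/(q*(q^2 + 5*q + 6))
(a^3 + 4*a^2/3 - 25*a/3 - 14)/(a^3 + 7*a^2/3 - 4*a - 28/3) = (a - 3)/(a - 2)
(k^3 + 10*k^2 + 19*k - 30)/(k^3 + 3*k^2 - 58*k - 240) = (k - 1)/(k - 8)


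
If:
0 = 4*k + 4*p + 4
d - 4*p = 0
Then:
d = 4*p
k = -p - 1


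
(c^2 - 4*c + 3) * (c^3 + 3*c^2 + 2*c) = c^5 - c^4 - 7*c^3 + c^2 + 6*c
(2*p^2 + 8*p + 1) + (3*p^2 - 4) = 5*p^2 + 8*p - 3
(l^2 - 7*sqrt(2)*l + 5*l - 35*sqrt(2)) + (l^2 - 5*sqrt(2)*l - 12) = 2*l^2 - 12*sqrt(2)*l + 5*l - 35*sqrt(2) - 12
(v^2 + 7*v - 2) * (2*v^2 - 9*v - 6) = 2*v^4 + 5*v^3 - 73*v^2 - 24*v + 12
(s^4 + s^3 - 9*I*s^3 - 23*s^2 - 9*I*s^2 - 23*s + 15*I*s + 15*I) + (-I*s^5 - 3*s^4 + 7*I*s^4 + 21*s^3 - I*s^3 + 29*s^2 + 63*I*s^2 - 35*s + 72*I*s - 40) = -I*s^5 - 2*s^4 + 7*I*s^4 + 22*s^3 - 10*I*s^3 + 6*s^2 + 54*I*s^2 - 58*s + 87*I*s - 40 + 15*I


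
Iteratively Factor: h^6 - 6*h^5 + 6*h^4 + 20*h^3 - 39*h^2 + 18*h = (h + 2)*(h^5 - 8*h^4 + 22*h^3 - 24*h^2 + 9*h) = (h - 1)*(h + 2)*(h^4 - 7*h^3 + 15*h^2 - 9*h) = (h - 3)*(h - 1)*(h + 2)*(h^3 - 4*h^2 + 3*h) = (h - 3)^2*(h - 1)*(h + 2)*(h^2 - h) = h*(h - 3)^2*(h - 1)*(h + 2)*(h - 1)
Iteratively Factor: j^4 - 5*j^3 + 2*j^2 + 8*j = (j)*(j^3 - 5*j^2 + 2*j + 8) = j*(j - 2)*(j^2 - 3*j - 4) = j*(j - 4)*(j - 2)*(j + 1)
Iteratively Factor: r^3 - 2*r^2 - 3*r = (r - 3)*(r^2 + r) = r*(r - 3)*(r + 1)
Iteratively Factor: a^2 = (a)*(a)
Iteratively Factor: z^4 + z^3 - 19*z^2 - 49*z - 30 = (z + 1)*(z^3 - 19*z - 30) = (z - 5)*(z + 1)*(z^2 + 5*z + 6) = (z - 5)*(z + 1)*(z + 2)*(z + 3)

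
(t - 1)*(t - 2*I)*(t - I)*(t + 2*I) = t^4 - t^3 - I*t^3 + 4*t^2 + I*t^2 - 4*t - 4*I*t + 4*I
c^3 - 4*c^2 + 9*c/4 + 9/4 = (c - 3)*(c - 3/2)*(c + 1/2)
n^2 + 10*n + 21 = (n + 3)*(n + 7)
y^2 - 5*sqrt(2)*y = y*(y - 5*sqrt(2))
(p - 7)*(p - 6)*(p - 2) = p^3 - 15*p^2 + 68*p - 84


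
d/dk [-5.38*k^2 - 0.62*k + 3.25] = -10.76*k - 0.62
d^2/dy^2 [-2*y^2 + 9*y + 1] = -4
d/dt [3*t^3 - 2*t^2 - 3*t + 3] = 9*t^2 - 4*t - 3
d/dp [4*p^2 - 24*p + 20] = 8*p - 24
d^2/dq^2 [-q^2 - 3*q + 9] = -2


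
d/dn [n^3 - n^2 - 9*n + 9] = 3*n^2 - 2*n - 9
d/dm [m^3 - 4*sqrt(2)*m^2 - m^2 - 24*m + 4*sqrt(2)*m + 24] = 3*m^2 - 8*sqrt(2)*m - 2*m - 24 + 4*sqrt(2)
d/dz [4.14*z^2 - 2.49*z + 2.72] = 8.28*z - 2.49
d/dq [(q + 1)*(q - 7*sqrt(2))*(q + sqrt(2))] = 3*q^2 - 12*sqrt(2)*q + 2*q - 14 - 6*sqrt(2)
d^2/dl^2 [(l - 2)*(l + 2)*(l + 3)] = 6*l + 6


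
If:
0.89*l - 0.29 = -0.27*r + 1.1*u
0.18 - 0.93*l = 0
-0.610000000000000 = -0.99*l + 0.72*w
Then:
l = 0.19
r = 4.07407407407407*u + 0.436081242532855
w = -0.58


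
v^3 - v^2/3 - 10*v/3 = v*(v - 2)*(v + 5/3)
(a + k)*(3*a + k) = 3*a^2 + 4*a*k + k^2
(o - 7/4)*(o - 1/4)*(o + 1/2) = o^3 - 3*o^2/2 - 9*o/16 + 7/32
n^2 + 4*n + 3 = (n + 1)*(n + 3)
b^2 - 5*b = b*(b - 5)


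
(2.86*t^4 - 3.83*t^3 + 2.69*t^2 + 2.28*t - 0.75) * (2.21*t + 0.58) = 6.3206*t^5 - 6.8055*t^4 + 3.7235*t^3 + 6.599*t^2 - 0.3351*t - 0.435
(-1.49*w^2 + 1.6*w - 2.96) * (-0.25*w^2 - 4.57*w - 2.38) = 0.3725*w^4 + 6.4093*w^3 - 3.0258*w^2 + 9.7192*w + 7.0448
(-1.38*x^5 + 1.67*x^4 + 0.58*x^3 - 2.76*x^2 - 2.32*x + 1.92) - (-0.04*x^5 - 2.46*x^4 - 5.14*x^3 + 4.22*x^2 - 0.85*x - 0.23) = -1.34*x^5 + 4.13*x^4 + 5.72*x^3 - 6.98*x^2 - 1.47*x + 2.15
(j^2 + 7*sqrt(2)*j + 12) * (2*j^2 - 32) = 2*j^4 + 14*sqrt(2)*j^3 - 8*j^2 - 224*sqrt(2)*j - 384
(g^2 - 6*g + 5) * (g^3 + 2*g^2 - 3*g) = g^5 - 4*g^4 - 10*g^3 + 28*g^2 - 15*g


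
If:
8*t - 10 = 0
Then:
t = 5/4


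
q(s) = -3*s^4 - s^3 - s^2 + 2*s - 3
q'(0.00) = 2.00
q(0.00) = -3.00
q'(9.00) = -9007.00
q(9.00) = -20478.00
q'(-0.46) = 3.45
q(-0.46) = -4.17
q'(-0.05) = 2.09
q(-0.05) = -3.10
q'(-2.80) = 247.50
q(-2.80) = -178.88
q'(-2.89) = 272.37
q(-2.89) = -202.27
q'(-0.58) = 4.49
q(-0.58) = -4.64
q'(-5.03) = 1463.32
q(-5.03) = -1831.50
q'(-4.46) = 1015.84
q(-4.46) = -1130.12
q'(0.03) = 1.94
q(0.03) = -2.94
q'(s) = -12*s^3 - 3*s^2 - 2*s + 2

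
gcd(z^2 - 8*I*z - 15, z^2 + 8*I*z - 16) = 1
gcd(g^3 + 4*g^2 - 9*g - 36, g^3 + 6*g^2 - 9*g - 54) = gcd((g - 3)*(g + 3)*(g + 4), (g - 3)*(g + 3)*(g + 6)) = g^2 - 9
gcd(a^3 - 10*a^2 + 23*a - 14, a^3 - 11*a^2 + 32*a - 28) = a^2 - 9*a + 14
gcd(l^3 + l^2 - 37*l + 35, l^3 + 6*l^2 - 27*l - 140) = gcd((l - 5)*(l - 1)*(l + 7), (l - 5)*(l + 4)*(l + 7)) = l^2 + 2*l - 35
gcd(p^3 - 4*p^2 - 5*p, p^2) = p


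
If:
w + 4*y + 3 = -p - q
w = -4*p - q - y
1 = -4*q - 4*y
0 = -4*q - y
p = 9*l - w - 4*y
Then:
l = -37/108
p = 2/3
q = 1/12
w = -29/12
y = -1/3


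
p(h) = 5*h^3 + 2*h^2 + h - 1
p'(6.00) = 565.00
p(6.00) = 1157.00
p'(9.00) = 1252.00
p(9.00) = 3815.00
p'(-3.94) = 218.09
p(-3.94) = -279.71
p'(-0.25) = 0.94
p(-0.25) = -1.20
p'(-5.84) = 489.22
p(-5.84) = -934.51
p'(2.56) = 109.54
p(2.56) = 98.55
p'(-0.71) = 5.72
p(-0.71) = -2.49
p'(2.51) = 105.54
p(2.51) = 93.18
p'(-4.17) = 245.15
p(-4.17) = -332.95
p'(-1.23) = 18.77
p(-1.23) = -8.51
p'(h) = 15*h^2 + 4*h + 1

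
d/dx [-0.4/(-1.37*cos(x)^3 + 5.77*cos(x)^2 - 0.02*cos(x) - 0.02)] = (1.644*cos(x)^2 - 4.616*cos(x) + 0.008)*sin(x)/(1.37*cos(x)^3 - 5.77*cos(x)^2 + 0.02*cos(x) + 0.02)^2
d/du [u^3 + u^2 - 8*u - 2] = 3*u^2 + 2*u - 8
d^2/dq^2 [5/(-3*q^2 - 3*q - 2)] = 30*(3*q^2 + 3*q - 3*(2*q + 1)^2 + 2)/(3*q^2 + 3*q + 2)^3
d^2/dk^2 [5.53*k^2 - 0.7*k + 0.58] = 11.0600000000000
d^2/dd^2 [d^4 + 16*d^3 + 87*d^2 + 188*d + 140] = 12*d^2 + 96*d + 174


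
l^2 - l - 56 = (l - 8)*(l + 7)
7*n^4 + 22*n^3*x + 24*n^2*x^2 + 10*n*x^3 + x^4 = (n + x)^3*(7*n + x)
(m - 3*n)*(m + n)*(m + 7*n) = m^3 + 5*m^2*n - 17*m*n^2 - 21*n^3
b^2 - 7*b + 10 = (b - 5)*(b - 2)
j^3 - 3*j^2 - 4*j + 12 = (j - 3)*(j - 2)*(j + 2)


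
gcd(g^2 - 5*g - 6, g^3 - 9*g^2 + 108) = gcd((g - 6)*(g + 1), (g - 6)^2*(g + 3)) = g - 6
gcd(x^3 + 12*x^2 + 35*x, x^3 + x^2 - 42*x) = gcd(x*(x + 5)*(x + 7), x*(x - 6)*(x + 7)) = x^2 + 7*x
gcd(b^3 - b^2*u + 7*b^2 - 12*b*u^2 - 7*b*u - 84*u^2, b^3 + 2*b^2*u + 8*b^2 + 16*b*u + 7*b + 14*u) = b + 7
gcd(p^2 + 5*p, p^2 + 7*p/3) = p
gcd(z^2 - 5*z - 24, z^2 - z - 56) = z - 8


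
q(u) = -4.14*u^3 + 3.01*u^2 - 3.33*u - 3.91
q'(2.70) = -77.62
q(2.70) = -72.45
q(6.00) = -809.77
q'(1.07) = -11.11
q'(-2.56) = -100.14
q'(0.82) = -6.74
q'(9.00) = -955.17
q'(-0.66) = -12.71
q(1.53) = -16.79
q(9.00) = -2808.13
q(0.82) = -6.90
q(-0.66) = 0.79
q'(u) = -12.42*u^2 + 6.02*u - 3.33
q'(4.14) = -191.28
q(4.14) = -259.87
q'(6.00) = -414.33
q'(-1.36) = -34.49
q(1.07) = -9.10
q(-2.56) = 93.80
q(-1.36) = 16.60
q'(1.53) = -23.19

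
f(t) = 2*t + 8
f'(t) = 2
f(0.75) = 9.50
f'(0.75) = 2.00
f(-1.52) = 4.96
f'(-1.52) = 2.00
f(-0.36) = 7.28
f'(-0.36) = 2.00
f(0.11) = 8.22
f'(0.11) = 2.00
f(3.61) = 15.22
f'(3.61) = 2.00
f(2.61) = 13.22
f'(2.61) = 2.00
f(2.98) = 13.96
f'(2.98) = 2.00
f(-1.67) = 4.66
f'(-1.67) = 2.00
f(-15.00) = -22.00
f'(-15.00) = 2.00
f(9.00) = 26.00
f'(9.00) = 2.00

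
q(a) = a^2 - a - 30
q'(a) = 2*a - 1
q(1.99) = -28.03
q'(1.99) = 2.98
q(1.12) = -29.87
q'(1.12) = 1.24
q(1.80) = -28.56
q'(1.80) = 2.60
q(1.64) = -28.95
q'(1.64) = 2.28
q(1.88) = -28.35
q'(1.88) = 2.76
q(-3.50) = -14.25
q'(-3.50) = -8.00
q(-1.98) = -24.10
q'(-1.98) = -4.96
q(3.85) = -19.03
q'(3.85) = 6.70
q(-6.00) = 12.00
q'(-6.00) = -13.00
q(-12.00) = 126.00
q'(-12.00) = -25.00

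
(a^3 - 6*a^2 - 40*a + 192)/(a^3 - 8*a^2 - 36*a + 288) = (a - 4)/(a - 6)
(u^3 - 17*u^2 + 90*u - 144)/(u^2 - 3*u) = u - 14 + 48/u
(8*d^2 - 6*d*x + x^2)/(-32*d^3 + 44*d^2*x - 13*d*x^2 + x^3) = (-2*d + x)/(8*d^2 - 9*d*x + x^2)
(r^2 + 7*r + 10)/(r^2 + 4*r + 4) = (r + 5)/(r + 2)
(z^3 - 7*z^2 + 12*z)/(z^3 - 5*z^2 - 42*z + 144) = z*(z - 4)/(z^2 - 2*z - 48)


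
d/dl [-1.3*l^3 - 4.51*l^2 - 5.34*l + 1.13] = -3.9*l^2 - 9.02*l - 5.34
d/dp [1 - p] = -1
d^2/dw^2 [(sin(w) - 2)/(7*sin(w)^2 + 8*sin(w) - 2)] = (-49*sin(w)^5 + 448*sin(w)^4 + 350*sin(w)^3 - 364*sin(w)^2 - 560*sin(w) - 280)/(7*sin(w)^2 + 8*sin(w) - 2)^3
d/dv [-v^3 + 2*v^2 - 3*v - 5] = -3*v^2 + 4*v - 3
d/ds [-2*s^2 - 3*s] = -4*s - 3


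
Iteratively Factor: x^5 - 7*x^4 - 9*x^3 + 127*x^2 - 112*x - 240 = (x + 1)*(x^4 - 8*x^3 - x^2 + 128*x - 240) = (x - 3)*(x + 1)*(x^3 - 5*x^2 - 16*x + 80) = (x - 3)*(x + 1)*(x + 4)*(x^2 - 9*x + 20) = (x - 4)*(x - 3)*(x + 1)*(x + 4)*(x - 5)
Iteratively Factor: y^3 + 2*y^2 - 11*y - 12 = (y + 4)*(y^2 - 2*y - 3) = (y - 3)*(y + 4)*(y + 1)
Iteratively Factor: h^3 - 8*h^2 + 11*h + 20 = (h - 4)*(h^2 - 4*h - 5) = (h - 5)*(h - 4)*(h + 1)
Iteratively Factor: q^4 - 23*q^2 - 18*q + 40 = (q - 1)*(q^3 + q^2 - 22*q - 40) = (q - 1)*(q + 2)*(q^2 - q - 20) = (q - 5)*(q - 1)*(q + 2)*(q + 4)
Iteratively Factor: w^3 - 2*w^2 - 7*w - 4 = (w - 4)*(w^2 + 2*w + 1) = (w - 4)*(w + 1)*(w + 1)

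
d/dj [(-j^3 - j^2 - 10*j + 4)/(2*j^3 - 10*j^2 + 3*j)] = (12*j^4 + 34*j^3 - 127*j^2 + 80*j - 12)/(j^2*(4*j^4 - 40*j^3 + 112*j^2 - 60*j + 9))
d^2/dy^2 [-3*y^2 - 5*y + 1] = -6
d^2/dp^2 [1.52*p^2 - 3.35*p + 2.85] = 3.04000000000000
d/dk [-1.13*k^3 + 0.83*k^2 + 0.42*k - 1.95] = -3.39*k^2 + 1.66*k + 0.42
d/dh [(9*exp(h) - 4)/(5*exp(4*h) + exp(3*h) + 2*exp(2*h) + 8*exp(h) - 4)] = (-(9*exp(h) - 4)*(20*exp(3*h) + 3*exp(2*h) + 4*exp(h) + 8) + 45*exp(4*h) + 9*exp(3*h) + 18*exp(2*h) + 72*exp(h) - 36)*exp(h)/(5*exp(4*h) + exp(3*h) + 2*exp(2*h) + 8*exp(h) - 4)^2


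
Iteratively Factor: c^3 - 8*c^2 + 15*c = (c - 3)*(c^2 - 5*c) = c*(c - 3)*(c - 5)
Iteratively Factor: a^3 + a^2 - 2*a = (a)*(a^2 + a - 2) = a*(a - 1)*(a + 2)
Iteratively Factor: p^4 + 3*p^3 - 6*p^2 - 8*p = (p + 4)*(p^3 - p^2 - 2*p) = p*(p + 4)*(p^2 - p - 2) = p*(p + 1)*(p + 4)*(p - 2)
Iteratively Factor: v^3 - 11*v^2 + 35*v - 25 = (v - 5)*(v^2 - 6*v + 5) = (v - 5)^2*(v - 1)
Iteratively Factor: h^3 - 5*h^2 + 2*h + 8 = (h + 1)*(h^2 - 6*h + 8) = (h - 2)*(h + 1)*(h - 4)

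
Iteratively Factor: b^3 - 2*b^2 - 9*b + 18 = (b - 2)*(b^2 - 9) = (b - 2)*(b + 3)*(b - 3)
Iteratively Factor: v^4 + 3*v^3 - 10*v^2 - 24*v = (v + 2)*(v^3 + v^2 - 12*v) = (v + 2)*(v + 4)*(v^2 - 3*v) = (v - 3)*(v + 2)*(v + 4)*(v)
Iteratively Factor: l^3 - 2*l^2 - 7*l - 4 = (l + 1)*(l^2 - 3*l - 4) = (l - 4)*(l + 1)*(l + 1)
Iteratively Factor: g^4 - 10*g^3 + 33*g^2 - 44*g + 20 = (g - 2)*(g^3 - 8*g^2 + 17*g - 10) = (g - 2)*(g - 1)*(g^2 - 7*g + 10) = (g - 5)*(g - 2)*(g - 1)*(g - 2)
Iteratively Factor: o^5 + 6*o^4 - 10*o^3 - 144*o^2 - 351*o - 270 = (o + 3)*(o^4 + 3*o^3 - 19*o^2 - 87*o - 90) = (o - 5)*(o + 3)*(o^3 + 8*o^2 + 21*o + 18) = (o - 5)*(o + 2)*(o + 3)*(o^2 + 6*o + 9) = (o - 5)*(o + 2)*(o + 3)^2*(o + 3)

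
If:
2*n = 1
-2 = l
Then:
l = -2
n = 1/2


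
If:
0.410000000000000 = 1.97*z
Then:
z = 0.21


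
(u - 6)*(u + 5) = u^2 - u - 30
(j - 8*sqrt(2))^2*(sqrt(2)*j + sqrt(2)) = sqrt(2)*j^3 - 32*j^2 + sqrt(2)*j^2 - 32*j + 128*sqrt(2)*j + 128*sqrt(2)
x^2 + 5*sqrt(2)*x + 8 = (x + sqrt(2))*(x + 4*sqrt(2))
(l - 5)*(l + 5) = l^2 - 25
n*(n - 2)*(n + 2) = n^3 - 4*n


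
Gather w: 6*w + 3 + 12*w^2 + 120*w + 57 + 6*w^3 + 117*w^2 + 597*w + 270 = 6*w^3 + 129*w^2 + 723*w + 330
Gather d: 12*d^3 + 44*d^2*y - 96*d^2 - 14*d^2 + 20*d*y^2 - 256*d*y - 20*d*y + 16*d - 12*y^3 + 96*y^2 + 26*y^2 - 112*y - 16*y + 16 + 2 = 12*d^3 + d^2*(44*y - 110) + d*(20*y^2 - 276*y + 16) - 12*y^3 + 122*y^2 - 128*y + 18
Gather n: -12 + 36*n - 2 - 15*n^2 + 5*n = -15*n^2 + 41*n - 14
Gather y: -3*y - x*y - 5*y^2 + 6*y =-5*y^2 + y*(3 - x)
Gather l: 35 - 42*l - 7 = 28 - 42*l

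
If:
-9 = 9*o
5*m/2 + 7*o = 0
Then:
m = 14/5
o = -1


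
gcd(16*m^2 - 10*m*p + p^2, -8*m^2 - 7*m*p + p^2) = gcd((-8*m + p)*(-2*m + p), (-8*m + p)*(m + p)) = -8*m + p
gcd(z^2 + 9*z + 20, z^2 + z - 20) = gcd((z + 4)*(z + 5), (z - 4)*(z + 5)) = z + 5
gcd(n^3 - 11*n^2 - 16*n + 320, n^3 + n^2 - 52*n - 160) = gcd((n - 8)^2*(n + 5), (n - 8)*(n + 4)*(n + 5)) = n^2 - 3*n - 40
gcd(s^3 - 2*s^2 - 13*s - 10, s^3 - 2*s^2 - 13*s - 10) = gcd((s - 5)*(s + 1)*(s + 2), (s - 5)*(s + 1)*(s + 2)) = s^3 - 2*s^2 - 13*s - 10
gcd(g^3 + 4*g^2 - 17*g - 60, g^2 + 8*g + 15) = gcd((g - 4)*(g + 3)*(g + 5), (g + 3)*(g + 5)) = g^2 + 8*g + 15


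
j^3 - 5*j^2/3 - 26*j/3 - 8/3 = (j - 4)*(j + 1/3)*(j + 2)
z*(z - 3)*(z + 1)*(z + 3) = z^4 + z^3 - 9*z^2 - 9*z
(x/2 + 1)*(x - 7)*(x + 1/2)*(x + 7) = x^4/2 + 5*x^3/4 - 24*x^2 - 245*x/4 - 49/2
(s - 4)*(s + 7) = s^2 + 3*s - 28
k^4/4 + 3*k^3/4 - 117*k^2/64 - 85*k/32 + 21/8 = (k/4 + 1)*(k - 2)*(k - 3/4)*(k + 7/4)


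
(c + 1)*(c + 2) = c^2 + 3*c + 2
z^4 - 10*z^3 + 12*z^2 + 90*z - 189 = (z - 7)*(z - 3)^2*(z + 3)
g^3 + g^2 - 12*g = g*(g - 3)*(g + 4)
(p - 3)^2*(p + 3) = p^3 - 3*p^2 - 9*p + 27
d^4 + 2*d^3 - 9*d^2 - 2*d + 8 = (d - 2)*(d - 1)*(d + 1)*(d + 4)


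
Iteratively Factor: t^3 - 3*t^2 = (t - 3)*(t^2) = t*(t - 3)*(t)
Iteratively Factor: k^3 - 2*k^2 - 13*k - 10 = (k + 2)*(k^2 - 4*k - 5) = (k + 1)*(k + 2)*(k - 5)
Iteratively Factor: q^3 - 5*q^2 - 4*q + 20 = (q - 2)*(q^2 - 3*q - 10) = (q - 2)*(q + 2)*(q - 5)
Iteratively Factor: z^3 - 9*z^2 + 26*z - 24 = (z - 4)*(z^2 - 5*z + 6) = (z - 4)*(z - 2)*(z - 3)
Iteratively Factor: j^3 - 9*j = (j - 3)*(j^2 + 3*j) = (j - 3)*(j + 3)*(j)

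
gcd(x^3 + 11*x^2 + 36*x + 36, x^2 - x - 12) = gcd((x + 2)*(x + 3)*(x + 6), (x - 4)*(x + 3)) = x + 3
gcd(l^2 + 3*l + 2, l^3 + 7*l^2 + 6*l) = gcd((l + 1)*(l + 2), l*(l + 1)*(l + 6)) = l + 1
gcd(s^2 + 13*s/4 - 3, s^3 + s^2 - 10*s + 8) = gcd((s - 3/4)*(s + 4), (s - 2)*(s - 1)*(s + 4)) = s + 4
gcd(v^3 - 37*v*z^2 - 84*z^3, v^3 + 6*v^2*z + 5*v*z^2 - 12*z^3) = v^2 + 7*v*z + 12*z^2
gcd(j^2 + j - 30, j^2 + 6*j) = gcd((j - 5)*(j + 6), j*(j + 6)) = j + 6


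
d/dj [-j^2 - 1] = -2*j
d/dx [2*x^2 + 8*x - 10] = 4*x + 8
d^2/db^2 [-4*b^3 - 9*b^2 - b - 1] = -24*b - 18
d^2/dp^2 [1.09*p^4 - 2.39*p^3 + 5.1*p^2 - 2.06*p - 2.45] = 13.08*p^2 - 14.34*p + 10.2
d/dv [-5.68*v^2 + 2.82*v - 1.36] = 2.82 - 11.36*v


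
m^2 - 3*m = m*(m - 3)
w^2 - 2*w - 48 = (w - 8)*(w + 6)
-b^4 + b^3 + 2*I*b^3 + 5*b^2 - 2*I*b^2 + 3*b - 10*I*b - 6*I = (b - 3)*(b - 2*I)*(-I*b - I)^2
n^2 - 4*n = n*(n - 4)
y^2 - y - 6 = (y - 3)*(y + 2)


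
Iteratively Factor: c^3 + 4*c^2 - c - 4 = (c + 1)*(c^2 + 3*c - 4) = (c - 1)*(c + 1)*(c + 4)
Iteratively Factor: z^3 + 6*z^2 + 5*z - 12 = (z + 3)*(z^2 + 3*z - 4) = (z - 1)*(z + 3)*(z + 4)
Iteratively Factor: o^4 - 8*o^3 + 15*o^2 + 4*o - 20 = (o - 2)*(o^3 - 6*o^2 + 3*o + 10) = (o - 2)*(o + 1)*(o^2 - 7*o + 10) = (o - 5)*(o - 2)*(o + 1)*(o - 2)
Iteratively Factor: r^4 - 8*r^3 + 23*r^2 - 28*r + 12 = (r - 2)*(r^3 - 6*r^2 + 11*r - 6) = (r - 2)^2*(r^2 - 4*r + 3) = (r - 2)^2*(r - 1)*(r - 3)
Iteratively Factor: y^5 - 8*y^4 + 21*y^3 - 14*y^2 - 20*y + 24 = (y - 3)*(y^4 - 5*y^3 + 6*y^2 + 4*y - 8) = (y - 3)*(y + 1)*(y^3 - 6*y^2 + 12*y - 8) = (y - 3)*(y - 2)*(y + 1)*(y^2 - 4*y + 4) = (y - 3)*(y - 2)^2*(y + 1)*(y - 2)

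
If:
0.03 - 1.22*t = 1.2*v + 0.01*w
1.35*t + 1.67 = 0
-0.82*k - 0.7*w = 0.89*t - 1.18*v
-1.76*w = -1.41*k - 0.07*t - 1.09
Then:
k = 1.59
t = -1.24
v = 1.27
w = 1.84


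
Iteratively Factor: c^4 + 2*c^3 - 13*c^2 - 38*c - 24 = (c + 3)*(c^3 - c^2 - 10*c - 8) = (c - 4)*(c + 3)*(c^2 + 3*c + 2) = (c - 4)*(c + 2)*(c + 3)*(c + 1)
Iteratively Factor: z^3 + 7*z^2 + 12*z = (z)*(z^2 + 7*z + 12) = z*(z + 3)*(z + 4)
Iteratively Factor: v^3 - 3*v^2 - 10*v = (v - 5)*(v^2 + 2*v) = v*(v - 5)*(v + 2)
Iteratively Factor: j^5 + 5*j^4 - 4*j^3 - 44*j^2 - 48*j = (j - 3)*(j^4 + 8*j^3 + 20*j^2 + 16*j) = (j - 3)*(j + 2)*(j^3 + 6*j^2 + 8*j) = (j - 3)*(j + 2)^2*(j^2 + 4*j) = (j - 3)*(j + 2)^2*(j + 4)*(j)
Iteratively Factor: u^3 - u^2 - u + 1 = (u + 1)*(u^2 - 2*u + 1) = (u - 1)*(u + 1)*(u - 1)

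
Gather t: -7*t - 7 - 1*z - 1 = -7*t - z - 8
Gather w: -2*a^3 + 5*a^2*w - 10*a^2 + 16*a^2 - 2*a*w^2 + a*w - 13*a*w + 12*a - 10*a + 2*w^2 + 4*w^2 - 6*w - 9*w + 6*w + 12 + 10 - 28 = -2*a^3 + 6*a^2 + 2*a + w^2*(6 - 2*a) + w*(5*a^2 - 12*a - 9) - 6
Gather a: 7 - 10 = -3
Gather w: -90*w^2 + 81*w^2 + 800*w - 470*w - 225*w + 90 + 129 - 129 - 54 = -9*w^2 + 105*w + 36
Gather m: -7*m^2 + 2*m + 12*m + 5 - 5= -7*m^2 + 14*m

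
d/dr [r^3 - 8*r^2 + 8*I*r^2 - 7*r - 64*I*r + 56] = 3*r^2 + 16*r*(-1 + I) - 7 - 64*I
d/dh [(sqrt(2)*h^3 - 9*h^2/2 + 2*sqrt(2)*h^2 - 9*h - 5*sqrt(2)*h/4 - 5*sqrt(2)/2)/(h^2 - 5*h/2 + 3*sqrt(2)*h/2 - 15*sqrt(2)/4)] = (8*sqrt(2)*h^4 - 40*sqrt(2)*h^3 + 48*h^3 - 84*sqrt(2)*h^2 + 30*h^2 - 240*h + 310*sqrt(2)*h + 135 + 220*sqrt(2))/(8*h^4 - 40*h^3 + 24*sqrt(2)*h^3 - 120*sqrt(2)*h^2 + 86*h^2 - 180*h + 150*sqrt(2)*h + 225)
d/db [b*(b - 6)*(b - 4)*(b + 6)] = 4*b^3 - 12*b^2 - 72*b + 144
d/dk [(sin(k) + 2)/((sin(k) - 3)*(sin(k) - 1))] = (-4*sin(k) + cos(k)^2 + 10)*cos(k)/((sin(k) - 3)^2*(sin(k) - 1)^2)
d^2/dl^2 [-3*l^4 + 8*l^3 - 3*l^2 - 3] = -36*l^2 + 48*l - 6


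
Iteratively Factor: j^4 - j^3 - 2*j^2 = (j)*(j^3 - j^2 - 2*j) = j*(j - 2)*(j^2 + j) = j*(j - 2)*(j + 1)*(j)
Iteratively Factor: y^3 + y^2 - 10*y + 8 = (y + 4)*(y^2 - 3*y + 2) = (y - 2)*(y + 4)*(y - 1)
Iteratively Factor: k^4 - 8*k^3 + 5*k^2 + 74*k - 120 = (k - 2)*(k^3 - 6*k^2 - 7*k + 60) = (k - 2)*(k + 3)*(k^2 - 9*k + 20) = (k - 4)*(k - 2)*(k + 3)*(k - 5)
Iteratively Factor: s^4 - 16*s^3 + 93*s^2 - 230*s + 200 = (s - 5)*(s^3 - 11*s^2 + 38*s - 40) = (s - 5)^2*(s^2 - 6*s + 8) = (s - 5)^2*(s - 4)*(s - 2)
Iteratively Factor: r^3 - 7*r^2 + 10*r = (r - 5)*(r^2 - 2*r) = r*(r - 5)*(r - 2)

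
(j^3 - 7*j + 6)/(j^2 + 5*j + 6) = (j^2 - 3*j + 2)/(j + 2)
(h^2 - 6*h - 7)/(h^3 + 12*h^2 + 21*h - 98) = (h^2 - 6*h - 7)/(h^3 + 12*h^2 + 21*h - 98)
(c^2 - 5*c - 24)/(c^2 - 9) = (c - 8)/(c - 3)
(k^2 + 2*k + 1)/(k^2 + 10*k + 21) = (k^2 + 2*k + 1)/(k^2 + 10*k + 21)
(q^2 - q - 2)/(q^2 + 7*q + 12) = (q^2 - q - 2)/(q^2 + 7*q + 12)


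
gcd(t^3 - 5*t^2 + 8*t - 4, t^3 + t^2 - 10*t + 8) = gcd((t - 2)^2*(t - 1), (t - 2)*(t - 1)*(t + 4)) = t^2 - 3*t + 2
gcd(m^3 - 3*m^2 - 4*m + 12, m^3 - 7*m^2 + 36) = m^2 - m - 6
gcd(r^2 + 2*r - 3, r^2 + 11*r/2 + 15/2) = r + 3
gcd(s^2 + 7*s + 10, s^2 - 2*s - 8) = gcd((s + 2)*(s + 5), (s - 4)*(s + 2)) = s + 2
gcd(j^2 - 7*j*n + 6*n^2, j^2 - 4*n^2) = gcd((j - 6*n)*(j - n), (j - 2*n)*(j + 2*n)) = 1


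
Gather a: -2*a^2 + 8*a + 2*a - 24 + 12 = -2*a^2 + 10*a - 12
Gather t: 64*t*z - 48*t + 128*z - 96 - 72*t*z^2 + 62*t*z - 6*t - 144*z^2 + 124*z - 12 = t*(-72*z^2 + 126*z - 54) - 144*z^2 + 252*z - 108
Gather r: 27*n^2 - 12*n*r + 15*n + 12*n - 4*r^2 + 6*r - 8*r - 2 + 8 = 27*n^2 + 27*n - 4*r^2 + r*(-12*n - 2) + 6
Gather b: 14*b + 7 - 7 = 14*b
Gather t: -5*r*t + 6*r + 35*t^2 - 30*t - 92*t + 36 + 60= 6*r + 35*t^2 + t*(-5*r - 122) + 96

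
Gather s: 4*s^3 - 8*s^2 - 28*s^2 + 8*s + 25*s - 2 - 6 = 4*s^3 - 36*s^2 + 33*s - 8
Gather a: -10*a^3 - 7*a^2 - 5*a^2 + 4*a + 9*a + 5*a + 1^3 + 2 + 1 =-10*a^3 - 12*a^2 + 18*a + 4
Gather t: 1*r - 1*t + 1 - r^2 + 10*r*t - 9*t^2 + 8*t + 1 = -r^2 + r - 9*t^2 + t*(10*r + 7) + 2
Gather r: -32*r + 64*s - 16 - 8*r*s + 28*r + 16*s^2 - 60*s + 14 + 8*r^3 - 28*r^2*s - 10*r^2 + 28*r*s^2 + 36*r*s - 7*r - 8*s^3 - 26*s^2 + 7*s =8*r^3 + r^2*(-28*s - 10) + r*(28*s^2 + 28*s - 11) - 8*s^3 - 10*s^2 + 11*s - 2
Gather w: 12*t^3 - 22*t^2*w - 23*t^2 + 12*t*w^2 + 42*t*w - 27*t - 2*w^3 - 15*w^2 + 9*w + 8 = 12*t^3 - 23*t^2 - 27*t - 2*w^3 + w^2*(12*t - 15) + w*(-22*t^2 + 42*t + 9) + 8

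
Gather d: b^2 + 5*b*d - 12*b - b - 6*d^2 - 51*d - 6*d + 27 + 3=b^2 - 13*b - 6*d^2 + d*(5*b - 57) + 30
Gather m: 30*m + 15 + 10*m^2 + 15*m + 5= 10*m^2 + 45*m + 20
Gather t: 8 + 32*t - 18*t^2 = -18*t^2 + 32*t + 8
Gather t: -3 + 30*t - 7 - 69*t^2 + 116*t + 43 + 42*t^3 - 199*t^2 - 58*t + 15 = 42*t^3 - 268*t^2 + 88*t + 48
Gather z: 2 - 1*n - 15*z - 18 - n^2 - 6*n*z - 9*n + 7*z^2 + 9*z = -n^2 - 10*n + 7*z^2 + z*(-6*n - 6) - 16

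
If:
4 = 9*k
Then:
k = 4/9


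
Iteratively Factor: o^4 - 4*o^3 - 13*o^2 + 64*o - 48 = (o + 4)*(o^3 - 8*o^2 + 19*o - 12) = (o - 1)*(o + 4)*(o^2 - 7*o + 12) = (o - 4)*(o - 1)*(o + 4)*(o - 3)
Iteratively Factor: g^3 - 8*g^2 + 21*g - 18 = (g - 2)*(g^2 - 6*g + 9) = (g - 3)*(g - 2)*(g - 3)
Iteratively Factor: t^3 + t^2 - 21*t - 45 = (t - 5)*(t^2 + 6*t + 9) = (t - 5)*(t + 3)*(t + 3)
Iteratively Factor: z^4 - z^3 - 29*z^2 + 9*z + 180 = (z - 3)*(z^3 + 2*z^2 - 23*z - 60) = (z - 3)*(z + 3)*(z^2 - z - 20) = (z - 5)*(z - 3)*(z + 3)*(z + 4)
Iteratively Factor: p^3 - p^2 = (p)*(p^2 - p) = p*(p - 1)*(p)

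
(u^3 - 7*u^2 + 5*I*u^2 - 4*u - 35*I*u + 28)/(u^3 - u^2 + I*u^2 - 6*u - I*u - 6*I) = (u^2 + u*(-7 + 4*I) - 28*I)/(u^2 - u - 6)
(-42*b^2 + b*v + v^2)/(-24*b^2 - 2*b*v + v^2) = (7*b + v)/(4*b + v)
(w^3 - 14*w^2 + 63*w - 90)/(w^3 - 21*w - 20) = (w^2 - 9*w + 18)/(w^2 + 5*w + 4)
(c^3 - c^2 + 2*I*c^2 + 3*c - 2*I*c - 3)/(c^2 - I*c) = c - 1 + 3*I - 3*I/c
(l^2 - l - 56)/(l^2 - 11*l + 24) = (l + 7)/(l - 3)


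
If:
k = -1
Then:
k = -1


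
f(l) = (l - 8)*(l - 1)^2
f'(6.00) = 5.00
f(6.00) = -50.00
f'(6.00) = 5.00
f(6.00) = -50.00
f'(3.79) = -15.71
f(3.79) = -32.77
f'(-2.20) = 75.52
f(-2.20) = -104.45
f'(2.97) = -15.94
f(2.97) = -19.52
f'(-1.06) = 41.57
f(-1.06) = -38.45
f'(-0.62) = 30.55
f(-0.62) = -22.62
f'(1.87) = -9.91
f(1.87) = -4.64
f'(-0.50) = 27.75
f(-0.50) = -19.12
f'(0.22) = 12.75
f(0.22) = -4.73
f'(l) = (l - 8)*(2*l - 2) + (l - 1)^2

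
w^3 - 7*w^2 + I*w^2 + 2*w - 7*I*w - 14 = (w - 7)*(w - I)*(w + 2*I)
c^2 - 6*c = c*(c - 6)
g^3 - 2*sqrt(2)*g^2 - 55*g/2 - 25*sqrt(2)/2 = (g - 5*sqrt(2))*(g + sqrt(2)/2)*(g + 5*sqrt(2)/2)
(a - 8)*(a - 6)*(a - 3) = a^3 - 17*a^2 + 90*a - 144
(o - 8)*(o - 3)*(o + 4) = o^3 - 7*o^2 - 20*o + 96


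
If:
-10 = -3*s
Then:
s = 10/3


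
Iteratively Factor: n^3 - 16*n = (n - 4)*(n^2 + 4*n) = (n - 4)*(n + 4)*(n)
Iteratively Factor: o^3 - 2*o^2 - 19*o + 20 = (o - 1)*(o^2 - o - 20) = (o - 5)*(o - 1)*(o + 4)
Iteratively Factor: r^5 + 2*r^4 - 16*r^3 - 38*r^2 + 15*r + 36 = (r + 3)*(r^4 - r^3 - 13*r^2 + r + 12) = (r + 3)^2*(r^3 - 4*r^2 - r + 4) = (r - 1)*(r + 3)^2*(r^2 - 3*r - 4) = (r - 4)*(r - 1)*(r + 3)^2*(r + 1)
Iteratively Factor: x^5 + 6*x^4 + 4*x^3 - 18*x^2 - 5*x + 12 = (x + 1)*(x^4 + 5*x^3 - x^2 - 17*x + 12) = (x - 1)*(x + 1)*(x^3 + 6*x^2 + 5*x - 12) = (x - 1)*(x + 1)*(x + 4)*(x^2 + 2*x - 3) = (x - 1)^2*(x + 1)*(x + 4)*(x + 3)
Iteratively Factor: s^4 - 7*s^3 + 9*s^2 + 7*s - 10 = (s - 2)*(s^3 - 5*s^2 - s + 5) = (s - 5)*(s - 2)*(s^2 - 1) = (s - 5)*(s - 2)*(s - 1)*(s + 1)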